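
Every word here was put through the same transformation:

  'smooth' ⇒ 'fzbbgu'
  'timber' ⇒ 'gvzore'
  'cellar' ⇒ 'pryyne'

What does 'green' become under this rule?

Compare letters: s→f is +13, m→z is +13, o→b is +13 — a constant shift. Every letter moves 13 places later in the alphabet, wrapping around z→a.
On green: g+13=t, r+13=e, e+13=r, e+13=r, n+13=a.

terra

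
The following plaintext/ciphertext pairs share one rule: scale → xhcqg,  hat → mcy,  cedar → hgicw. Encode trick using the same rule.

Two shifts are in play — +2 for a/e/i/o/u, +5 for every other letter.
On trick: t(cons)+5=y, r(cons)+5=w, i(vowel)+2=k, c(cons)+5=h, k(cons)+5=p.

ywkhp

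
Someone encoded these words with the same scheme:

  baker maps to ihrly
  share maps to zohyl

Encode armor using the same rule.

hytvy

It's a constant shift of +7 (ROT7).
Applying it to armor: a+7=h, r+7=y, m+7=t, o+7=v, r+7=y.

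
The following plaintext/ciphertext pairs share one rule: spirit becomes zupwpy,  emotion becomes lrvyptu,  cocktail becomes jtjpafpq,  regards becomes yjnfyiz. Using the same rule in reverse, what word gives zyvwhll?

storage

It's a Vigenère-style cipher with numeric key [7,5]: position i shifts by key[i mod 2].
Decoding zyvwhll: z−7=s, y−5=t, v−7=o, w−5=r, h−7=a, l−5=g, l−7=e.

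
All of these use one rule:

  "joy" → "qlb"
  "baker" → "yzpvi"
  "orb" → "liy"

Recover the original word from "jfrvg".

quiet

Each pair mirrors across the alphabet (j↔q, o↔l, y↔b): positions sum to 25. Letters are reflected about the middle of the alphabet (position → 25−position): Atbash.
Reversing it on jfrvg: j↔q, f↔u, r↔i, v↔e, g↔t.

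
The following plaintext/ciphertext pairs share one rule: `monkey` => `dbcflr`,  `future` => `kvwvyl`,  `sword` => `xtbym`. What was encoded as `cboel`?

m(12)→d(3) and o(14)→b(1) fit y≡25x+15 (mod 26); the inverse of 25 mod 26 is 25. Each letter's alphabet position (a=0..z=25) is mapped through 25·x+15 mod 26 — an affine cipher.
Decoding cboel: c(2)→25·(2−15)≡13=n; b(1)→25·(1−15)≡14=o; o(14)→25·(14−15)≡1=b; e(4)→25·(4−15)≡11=l; l(11)→25·(11−15)≡4=e (all mod 26).

noble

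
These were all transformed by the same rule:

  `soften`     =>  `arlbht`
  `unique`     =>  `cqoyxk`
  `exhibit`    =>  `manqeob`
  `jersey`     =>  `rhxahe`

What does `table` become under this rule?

Shifts by position in soften: pos 0: s→a (+8), pos 1: o→r (+3), pos 2: f→l (+6), pos 3: t→b (+8), pos 4: e→h (+3), pos 5: n→t (+6) — repeating every 3. A repeating key of period 3 is used — shifts +8, +3, +6 over and over.
On table: t+8=b, a+3=d, b+6=h, l+8=t, e+3=h.

bdhth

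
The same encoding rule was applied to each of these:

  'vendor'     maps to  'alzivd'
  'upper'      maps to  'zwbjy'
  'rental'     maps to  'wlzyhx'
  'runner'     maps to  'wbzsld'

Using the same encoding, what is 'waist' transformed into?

bhuxa

Shifts by position in vendor: pos 0: v→a (+5), pos 1: e→l (+7), pos 2: n→z (+12), pos 3: d→i (+5), pos 4: o→v (+7), pos 5: r→d (+12) — repeating every 3. A repeating key of period 3 is used — shifts +5, +7, +12 over and over.
Applying it to waist: w+5=b, a+7=h, i+12=u, s+5=x, t+7=a.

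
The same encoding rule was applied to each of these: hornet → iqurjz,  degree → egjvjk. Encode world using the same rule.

xqupi

The shift increases by 1 at each position, starting from +1: 1, 2, 3, ….
Applying it to world: w+1=x, o+2=q, r+3=u, l+4=p, d+5=i.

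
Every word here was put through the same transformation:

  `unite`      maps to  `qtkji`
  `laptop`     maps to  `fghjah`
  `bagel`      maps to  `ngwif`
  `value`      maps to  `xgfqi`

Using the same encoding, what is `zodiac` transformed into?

zabkgu

u(20)→q(16) and n(13)→t(19) fit y≡7x+6 (mod 26); the inverse of 7 mod 26 is 15. Treating letters as 0–25, the rule is x ↦ 7x + 6 (mod 26).
For zodiac: z(25)→7·25+6≡25=z; o(14)→7·14+6≡0=a; d(3)→7·3+6≡1=b; i(8)→7·8+6≡10=k; a(0)→7·0+6≡6=g; c(2)→7·2+6≡20=u (all mod 26).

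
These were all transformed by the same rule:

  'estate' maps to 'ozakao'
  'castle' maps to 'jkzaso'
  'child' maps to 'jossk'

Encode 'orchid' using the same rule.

yyjosk

The shift depends on letter class: consonant s→z is +7, but vowel e→o is +10. Vowels shift forward by 10 and consonants shift forward by 7.
Applying it to orchid: o(vowel)+10=y, r(cons)+7=y, c(cons)+7=j, h(cons)+7=o, i(vowel)+10=s, d(cons)+7=k.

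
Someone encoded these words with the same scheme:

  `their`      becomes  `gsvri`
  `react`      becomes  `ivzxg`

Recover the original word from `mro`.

Each pair mirrors across the alphabet (t↔g, h↔s, e↔v): positions sum to 25. This is the alphabet-reversal cipher (Atbash): a becomes z, b becomes y, etc.
Reversing it on mro: m↔n, r↔i, o↔l.

nil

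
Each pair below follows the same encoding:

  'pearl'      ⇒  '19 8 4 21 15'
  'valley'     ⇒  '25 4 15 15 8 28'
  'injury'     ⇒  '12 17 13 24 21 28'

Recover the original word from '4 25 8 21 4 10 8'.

p is letter #16 and maps to 19: an offset of 3. The number is (letter's place in the alphabet, a=1) + 3.
Reversing it on 4 25 8 21 4 10 8: 4→(4−3)÷1=1=a, 25→(25−3)÷1=22=v, 8→(8−3)÷1=5=e, 21→(21−3)÷1=18=r, 4→(4−3)÷1=1=a, 10→(10−3)÷1=7=g, 8→(8−3)÷1=5=e.

average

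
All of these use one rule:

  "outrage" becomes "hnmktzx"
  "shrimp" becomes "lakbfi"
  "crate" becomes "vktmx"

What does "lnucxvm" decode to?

Compare letters: o→h is +19, u→n is +19, t→m is +19 — a constant shift. Every letter moves 19 places later in the alphabet, wrapping around z→a.
Reversing it on lnucxvm: l−19=s, n−19=u, u−19=b, c−19=j, x−19=e, v−19=c, m−19=t.

subject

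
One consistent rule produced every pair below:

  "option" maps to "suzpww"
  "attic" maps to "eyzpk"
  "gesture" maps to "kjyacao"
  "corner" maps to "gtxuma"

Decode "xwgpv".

train

In option: o→s is +4, p→u is +5, t→z is +6, i→p is +7 — the shift increases by 1 each position. The shift increases by 1 at each position, starting from +4: 4, 5, 6, ….
Undoing it on xwgpv: x−4=t, w−5=r, g−6=a, p−7=i, v−8=n.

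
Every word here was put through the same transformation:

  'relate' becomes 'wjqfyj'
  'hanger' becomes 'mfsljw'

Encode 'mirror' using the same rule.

rnwwtw

Compare letters: r→w is +5, e→j is +5, l→q is +5 — a constant shift. This is a Caesar cipher with shift 5.
Applying it to mirror: m+5=r, i+5=n, r+5=w, r+5=w, o+5=t, r+5=w.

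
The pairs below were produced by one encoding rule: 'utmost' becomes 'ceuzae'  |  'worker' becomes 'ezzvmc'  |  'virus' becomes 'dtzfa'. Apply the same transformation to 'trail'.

It's a Vigenère-style cipher with numeric key [8,11]: position i shifts by key[i mod 2].
For trail: t+8=b, r+11=c, a+8=i, i+11=t, l+8=t.

bcitt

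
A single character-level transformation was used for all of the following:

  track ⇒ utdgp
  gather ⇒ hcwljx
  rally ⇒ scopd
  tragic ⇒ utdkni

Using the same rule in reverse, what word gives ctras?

In track: t→u is +1, r→t is +2, a→d is +3, c→g is +4 — the shift increases by 1 each position. Letter i (0-indexed) is shifted by i+1, so successive shifts are 1, 2, 3, ….
Reversing it on ctras: c−1=b, t−2=r, r−3=o, a−4=w, s−5=n.

brown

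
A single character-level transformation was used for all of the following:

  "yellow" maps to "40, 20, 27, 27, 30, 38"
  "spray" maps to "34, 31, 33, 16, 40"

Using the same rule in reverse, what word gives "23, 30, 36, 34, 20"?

y is letter #25 and maps to 40: an offset of 15. The number is (letter's place in the alphabet, a=1) + 15.
Reversing it on 23, 30, 36, 34, 20: 23→(23−15)÷1=8=h, 30→(30−15)÷1=15=o, 36→(36−15)÷1=21=u, 34→(34−15)÷1=19=s, 20→(20−15)÷1=5=e.

house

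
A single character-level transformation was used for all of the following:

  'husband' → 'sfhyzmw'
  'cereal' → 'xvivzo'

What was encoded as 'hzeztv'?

savage

Each pair mirrors across the alphabet (h↔s, u↔f, s↔h): positions sum to 25. Letters are reflected about the middle of the alphabet (position → 25−position): Atbash.
Reversing it on hzeztv: h↔s, z↔a, e↔v, z↔a, t↔g, v↔e.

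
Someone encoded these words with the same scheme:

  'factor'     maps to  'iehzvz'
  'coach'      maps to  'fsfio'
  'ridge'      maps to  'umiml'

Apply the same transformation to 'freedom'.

In factor: f→i is +3, a→e is +4, c→h is +5, t→z is +6 — the shift increases by 1 each position. The shift increases by 1 at each position, starting from +3: 3, 4, 5, ….
On freedom: f+3=i, r+4=v, e+5=j, e+6=k, d+7=k, o+8=w, m+9=v.

ivjkkwv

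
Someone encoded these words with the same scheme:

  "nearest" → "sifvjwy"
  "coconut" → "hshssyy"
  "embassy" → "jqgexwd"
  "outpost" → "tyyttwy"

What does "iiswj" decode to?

dense

It's a Vigenère-style cipher with numeric key [5,4]: position i shifts by key[i mod 2].
Decoding iiswj: i−5=d, i−4=e, s−5=n, w−4=s, j−5=e.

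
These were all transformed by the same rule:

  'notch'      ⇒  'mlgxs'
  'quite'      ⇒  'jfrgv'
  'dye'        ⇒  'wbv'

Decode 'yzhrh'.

Letters are reflected about the middle of the alphabet (position → 25−position): Atbash.
Undoing it on yzhrh: y↔b, z↔a, h↔s, r↔i, h↔s.

basis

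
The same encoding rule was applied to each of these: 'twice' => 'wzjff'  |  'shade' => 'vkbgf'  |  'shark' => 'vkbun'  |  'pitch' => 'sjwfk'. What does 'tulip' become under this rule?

Two shifts are in play — +1 for a/e/i/o/u, +3 for every other letter.
For tulip: t(cons)+3=w, u(vowel)+1=v, l(cons)+3=o, i(vowel)+1=j, p(cons)+3=s.

wvojs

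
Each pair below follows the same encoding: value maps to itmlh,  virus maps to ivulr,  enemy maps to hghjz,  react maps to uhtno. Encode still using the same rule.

rovmm

v(21)→i(8) and a(0)→t(19) fit y≡23x+19 (mod 26); the inverse of 23 mod 26 is 17. Treating letters as 0–25, the rule is x ↦ 23x + 19 (mod 26).
On still: s(18)→23·18+19≡17=r; t(19)→23·19+19≡14=o; i(8)→23·8+19≡21=v; l(11)→23·11+19≡12=m; l(11)→23·11+19≡12=m (all mod 26).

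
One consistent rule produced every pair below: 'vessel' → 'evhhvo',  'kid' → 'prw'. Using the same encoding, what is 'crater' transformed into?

xizgvi

Each pair mirrors across the alphabet (v↔e, e↔v, s↔h): positions sum to 25. Each letter is replaced by its mirror in the alphabet: a↔z, b↔y, c↔x, and so on (the Atbash cipher).
On crater: c↔x, r↔i, a↔z, t↔g, e↔v, r↔i.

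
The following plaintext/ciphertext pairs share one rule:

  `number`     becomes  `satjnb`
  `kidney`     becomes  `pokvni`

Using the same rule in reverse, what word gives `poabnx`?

Each letter shifts forward by (position + 5), i.e. 5, 6, 7, … — the shift grows by one for each successive letter.
Undoing it on poabnx: p−5=k, o−6=i, a−7=t, b−8=t, n−9=e, x−10=n.

kitten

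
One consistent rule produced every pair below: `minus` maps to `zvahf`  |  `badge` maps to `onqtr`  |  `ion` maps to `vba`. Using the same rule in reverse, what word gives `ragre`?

enter

Compare letters: m→z is +13, i→v is +13, n→a is +13 — a constant shift. Every letter moves 13 places later in the alphabet, wrapping around z→a.
Decoding ragre: r−13=e, a−13=n, g−13=t, r−13=e, e−13=r.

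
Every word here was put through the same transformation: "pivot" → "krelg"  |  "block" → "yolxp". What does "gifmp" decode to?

trunk

Each pair mirrors across the alphabet (p↔k, i↔r, v↔e): positions sum to 25. This is the alphabet-reversal cipher (Atbash): a becomes z, b becomes y, etc.
Reversing it on gifmp: g↔t, i↔r, f↔u, m↔n, p↔k.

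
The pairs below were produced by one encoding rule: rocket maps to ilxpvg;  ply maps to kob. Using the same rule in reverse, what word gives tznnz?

gamma

This is the alphabet-reversal cipher (Atbash): a becomes z, b becomes y, etc.
Reversing it on tznnz: t↔g, z↔a, n↔m, n↔m, z↔a.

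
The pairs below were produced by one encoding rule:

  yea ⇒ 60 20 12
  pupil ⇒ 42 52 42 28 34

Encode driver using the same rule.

18 46 28 54 20 46

y(#25)→60 and e(#5)→20: differences scale by 2, so n = 2·pos + 10. The formula is n = 2×(alphabet index, a=1) + 10.
Applying it to driver: d=4→18, r=18→46, i=9→28, v=22→54, e=5→20, r=18→46.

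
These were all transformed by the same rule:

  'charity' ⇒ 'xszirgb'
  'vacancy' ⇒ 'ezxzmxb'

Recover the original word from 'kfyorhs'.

publish

Each pair mirrors across the alphabet (c↔x, h↔s, a↔z): positions sum to 25. Each letter is replaced by its mirror in the alphabet: a↔z, b↔y, c↔x, and so on (the Atbash cipher).
Decoding kfyorhs: k↔p, f↔u, y↔b, o↔l, r↔i, h↔s, s↔h.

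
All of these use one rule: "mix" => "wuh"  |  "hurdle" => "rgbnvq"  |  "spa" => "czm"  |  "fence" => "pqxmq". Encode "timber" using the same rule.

The rule splits by letter class: vowels +12, consonants +10.
Applying it to timber: t(cons)+10=d, i(vowel)+12=u, m(cons)+10=w, b(cons)+10=l, e(vowel)+12=q, r(cons)+10=b.

duwlqb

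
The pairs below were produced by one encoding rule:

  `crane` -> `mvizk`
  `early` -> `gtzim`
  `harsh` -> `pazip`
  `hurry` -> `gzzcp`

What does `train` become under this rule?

The output letters match the input read backwards, each shifted +8: crane reversed is enarc. Two steps: reverse the string, then apply a Caesar shift of +8.
Applying it to train: reverse → niart; then shift: n+8=v, i+8=q, a+8=i, r+8=z, t+8=b.

vqizb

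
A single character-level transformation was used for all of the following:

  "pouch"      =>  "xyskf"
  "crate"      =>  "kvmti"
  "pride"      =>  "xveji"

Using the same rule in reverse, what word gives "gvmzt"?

p(15)→x(23) and o(14)→y(24) fit y≡25x+12 (mod 26); the inverse of 25 mod 26 is 25. This is an affine cipher: with a=0,…,z=25, each position x becomes (25x+12) mod 26.
Undoing it on gvmzt: g(6)→25·(6−12)≡6=g; v(21)→25·(21−12)≡17=r; m(12)→25·(12−12)≡0=a; z(25)→25·(25−12)≡13=n; t(19)→25·(19−12)≡19=t (all mod 26).

grant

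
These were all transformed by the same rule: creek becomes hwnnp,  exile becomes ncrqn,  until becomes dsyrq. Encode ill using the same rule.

rqq

The rule splits by letter class: vowels +9, consonants +5.
For ill: i(vowel)+9=r, l(cons)+5=q, l(cons)+5=q.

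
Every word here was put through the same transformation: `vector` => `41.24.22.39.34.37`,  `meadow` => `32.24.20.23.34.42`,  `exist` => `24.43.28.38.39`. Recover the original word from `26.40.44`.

guy

v is letter #22 and maps to 41: an offset of 19. Letters become their 1-based position plus 19 (so a→20, b→21, …).
Reversing it on 26.40.44: 26→(26−19)÷1=7=g, 40→(40−19)÷1=21=u, 44→(44−19)÷1=25=y.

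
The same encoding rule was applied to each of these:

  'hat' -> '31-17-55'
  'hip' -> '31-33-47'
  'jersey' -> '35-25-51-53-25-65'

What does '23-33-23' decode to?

did

h(#8)→31 and a(#1)→17: differences scale by 2, so n = 2·pos + 15. The formula is n = 2×(alphabet index, a=1) + 15.
Undoing it on 23-33-23: 23→(23−15)÷2=4=d, 33→(33−15)÷2=9=i, 23→(23−15)÷2=4=d.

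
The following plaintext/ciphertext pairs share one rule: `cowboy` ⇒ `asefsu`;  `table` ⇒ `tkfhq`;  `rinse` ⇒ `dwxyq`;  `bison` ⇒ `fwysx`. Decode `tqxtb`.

tenth

c(2)→a(0) and o(14)→s(18) fit y≡21x+10 (mod 26); the inverse of 21 mod 26 is 5. Each letter's alphabet position (a=0..z=25) is mapped through 21·x+10 mod 26 — an affine cipher.
Undoing it on tqxtb: t(19)→5·(19−10)≡19=t; q(16)→5·(16−10)≡4=e; x(23)→5·(23−10)≡13=n; t(19)→5·(19−10)≡19=t; b(1)→5·(1−10)≡7=h (all mod 26).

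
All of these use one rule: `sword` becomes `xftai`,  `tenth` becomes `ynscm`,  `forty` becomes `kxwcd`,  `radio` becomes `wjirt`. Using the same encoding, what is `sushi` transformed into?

xdxqn

Shifts by position in sword: pos 0: s→x (+5), pos 1: w→f (+9), pos 2: o→t (+5), pos 3: r→a (+9) — repeating every 2. A repeating key of period 2 is used — shifts +5, +9 over and over.
For sushi: s+5=x, u+9=d, s+5=x, h+9=q, i+5=n.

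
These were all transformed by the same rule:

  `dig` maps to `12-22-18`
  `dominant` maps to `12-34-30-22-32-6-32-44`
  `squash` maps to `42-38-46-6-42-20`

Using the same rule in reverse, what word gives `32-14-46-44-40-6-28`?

d(#4)→12 and i(#9)→22: differences scale by 2, so n = 2·pos + 4. The formula is n = 2×(alphabet index, a=1) + 4.
Decoding 32-14-46-44-40-6-28: 32→(32−4)÷2=14=n, 14→(14−4)÷2=5=e, 46→(46−4)÷2=21=u, 44→(44−4)÷2=20=t, 40→(40−4)÷2=18=r, 6→(6−4)÷2=1=a, 28→(28−4)÷2=12=l.

neutral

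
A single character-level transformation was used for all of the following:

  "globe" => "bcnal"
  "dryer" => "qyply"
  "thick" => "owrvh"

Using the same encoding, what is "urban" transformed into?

g(6)→b(1) and l(11)→c(2) fit y≡21x+5 (mod 26); the inverse of 21 mod 26 is 5. Each letter's alphabet position (a=0..z=25) is mapped through 21·x+5 mod 26 — an affine cipher.
On urban: u(20)→21·20+5≡9=j; r(17)→21·17+5≡24=y; b(1)→21·1+5≡0=a; a(0)→21·0+5≡5=f; n(13)→21·13+5≡18=s (all mod 26).

jyafs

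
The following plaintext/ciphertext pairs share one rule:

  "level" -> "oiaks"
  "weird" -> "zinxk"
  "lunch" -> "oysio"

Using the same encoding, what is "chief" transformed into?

flnkm

In level: l→o is +3, e→i is +4, v→a is +5, e→k is +6 — the shift increases by 1 each position. Letter i (0-indexed) is shifted by i+3, so successive shifts are 3, 4, 5, ….
Applying it to chief: c+3=f, h+4=l, i+5=n, e+6=k, f+7=m.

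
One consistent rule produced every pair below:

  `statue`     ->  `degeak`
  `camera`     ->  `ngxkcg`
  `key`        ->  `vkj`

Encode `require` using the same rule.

ckbaock

Vowels shift forward by 6 and consonants shift forward by 11.
Applying it to require: r(cons)+11=c, e(vowel)+6=k, q(cons)+11=b, u(vowel)+6=a, i(vowel)+6=o, r(cons)+11=c, e(vowel)+6=k.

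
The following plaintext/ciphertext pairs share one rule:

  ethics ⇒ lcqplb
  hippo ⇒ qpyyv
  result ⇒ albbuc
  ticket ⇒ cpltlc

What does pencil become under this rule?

ylwlpu

The rule splits by letter class: vowels +7, consonants +9.
On pencil: p(cons)+9=y, e(vowel)+7=l, n(cons)+9=w, c(cons)+9=l, i(vowel)+7=p, l(cons)+9=u.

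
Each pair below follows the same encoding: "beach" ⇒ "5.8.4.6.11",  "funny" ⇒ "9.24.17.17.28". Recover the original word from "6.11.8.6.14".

check

b is letter #2 and maps to 5: an offset of 3. The number is (letter's place in the alphabet, a=1) + 3.
Undoing it on 6.11.8.6.14: 6→(6−3)÷1=3=c, 11→(11−3)÷1=8=h, 8→(8−3)÷1=5=e, 6→(6−3)÷1=3=c, 14→(14−3)÷1=11=k.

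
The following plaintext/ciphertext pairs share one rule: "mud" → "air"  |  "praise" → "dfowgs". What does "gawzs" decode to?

smile

Compare letters: m→a is +14, u→i is +14, d→r is +14 — a constant shift. Each letter is shifted forward by 14 in the alphabet (a Caesar shift of +14).
Undoing it on gawzs: g−14=s, a−14=m, w−14=i, z−14=l, s−14=e.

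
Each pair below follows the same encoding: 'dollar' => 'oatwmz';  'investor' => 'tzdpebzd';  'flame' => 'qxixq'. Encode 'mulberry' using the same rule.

xgtmqzck

Shifts by position in dollar: pos 0: d→o (+11), pos 1: o→a (+12), pos 2: l→t (+8), pos 3: l→w (+11), pos 4: a→m (+12), pos 5: r→z (+8) — repeating every 3. It's a Vigenère-style cipher with numeric key [11,12,8]: position i shifts by key[i mod 3].
For mulberry: m+11=x, u+12=g, l+8=t, b+11=m, e+12=q, r+8=z, r+11=c, y+12=k.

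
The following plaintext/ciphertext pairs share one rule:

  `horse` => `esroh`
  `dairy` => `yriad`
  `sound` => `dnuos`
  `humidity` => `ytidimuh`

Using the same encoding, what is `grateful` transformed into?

lufetarg

The output letters match the input read backwards: horse reversed is esroh. It's just the letters in reverse order.
Applying it to grateful: reverse → lufetarg.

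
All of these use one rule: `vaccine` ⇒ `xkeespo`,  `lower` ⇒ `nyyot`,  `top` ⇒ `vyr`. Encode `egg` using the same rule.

oii

The shift depends on letter class: consonant v→x is +2, but vowel a→k is +10. Two shifts are in play — +10 for a/e/i/o/u, +2 for every other letter.
On egg: e(vowel)+10=o, g(cons)+2=i, g(cons)+2=i.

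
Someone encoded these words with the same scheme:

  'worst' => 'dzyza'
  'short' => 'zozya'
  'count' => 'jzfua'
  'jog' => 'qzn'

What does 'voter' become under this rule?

czapy

Vowels shift forward by 11 and consonants shift forward by 7.
Applying it to voter: v(cons)+7=c, o(vowel)+11=z, t(cons)+7=a, e(vowel)+11=p, r(cons)+7=y.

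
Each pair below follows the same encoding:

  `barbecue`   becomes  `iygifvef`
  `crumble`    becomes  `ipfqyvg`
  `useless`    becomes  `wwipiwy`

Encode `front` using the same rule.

The output letters match the input read backwards, each shifted +4: barbecue reversed is eucebrab. Read the word backwards and shift each letter +4.
Applying it to front: reverse → tnorf; then shift: t+4=x, n+4=r, o+4=s, r+4=v, f+4=j.

xrsvj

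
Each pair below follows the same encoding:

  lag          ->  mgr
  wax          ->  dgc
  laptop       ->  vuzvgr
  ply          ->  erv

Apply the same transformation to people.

The output letters match the input read backwards, each shifted +6: lag reversed is gal. Two steps: reverse the string, then apply a Caesar shift of +6.
For people: reverse → elpoep; then shift: e+6=k, l+6=r, p+6=v, o+6=u, e+6=k, p+6=v.

krvukv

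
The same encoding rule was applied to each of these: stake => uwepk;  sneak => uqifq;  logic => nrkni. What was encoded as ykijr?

wheel

Each letter shifts forward by (position + 2), i.e. 2, 3, 4, … — the shift grows by one for each successive letter.
Reversing it on ykijr: y−2=w, k−3=h, i−4=e, j−5=e, r−6=l.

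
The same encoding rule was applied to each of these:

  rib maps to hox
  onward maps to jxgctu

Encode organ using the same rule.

The output letters match the input read backwards, each shifted +6: rib reversed is bir. The word is reversed, then every letter is shifted forward by 6.
On organ: reverse → nagro; then shift: n+6=t, a+6=g, g+6=m, r+6=x, o+6=u.

tgmxu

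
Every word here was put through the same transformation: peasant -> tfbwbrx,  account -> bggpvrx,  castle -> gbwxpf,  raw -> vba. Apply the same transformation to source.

wpvvgf

The shift depends on letter class: consonant p→t is +4, but vowel e→f is +1. The rule splits by letter class: vowels +1, consonants +4.
On source: s(cons)+4=w, o(vowel)+1=p, u(vowel)+1=v, r(cons)+4=v, c(cons)+4=g, e(vowel)+1=f.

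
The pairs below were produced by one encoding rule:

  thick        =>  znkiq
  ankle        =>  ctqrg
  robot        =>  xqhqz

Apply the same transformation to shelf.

The rule splits by letter class: vowels +2, consonants +6.
For shelf: s(cons)+6=y, h(cons)+6=n, e(vowel)+2=g, l(cons)+6=r, f(cons)+6=l.

yngrl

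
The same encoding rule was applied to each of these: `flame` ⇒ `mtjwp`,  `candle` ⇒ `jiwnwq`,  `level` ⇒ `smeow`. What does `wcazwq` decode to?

In flame: f→m is +7, l→t is +8, a→j is +9, m→w is +10 — the shift increases by 1 each position. The shift increases by 1 at each position, starting from +7: 7, 8, 9, ….
Reversing it on wcazwq: w−7=p, c−8=u, a−9=r, z−10=p, w−11=l, q−12=e.

purple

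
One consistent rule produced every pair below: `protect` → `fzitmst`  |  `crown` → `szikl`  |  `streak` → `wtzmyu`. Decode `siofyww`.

p(15)→f(5) and r(17)→z(25) fit y≡23x+24 (mod 26); the inverse of 23 mod 26 is 17. Each letter's alphabet position (a=0..z=25) is mapped through 23·x+24 mod 26 — an affine cipher.
Reversing it on siofyww: s(18)→17·(18−24)≡2=c; i(8)→17·(8−24)≡14=o; o(14)→17·(14−24)≡12=m; f(5)→17·(5−24)≡15=p; y(24)→17·(24−24)≡0=a; w(22)→17·(22−24)≡18=s; w(22)→17·(22−24)≡18=s (all mod 26).

compass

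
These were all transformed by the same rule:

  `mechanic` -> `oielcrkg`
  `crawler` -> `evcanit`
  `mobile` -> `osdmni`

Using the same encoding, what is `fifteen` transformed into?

hmhxgip

Shifts by position in mechanic: pos 0: m→o (+2), pos 1: e→i (+4), pos 2: c→e (+2), pos 3: h→l (+4) — repeating every 2. A repeating key of period 2 is used — shifts +2, +4 over and over.
Applying it to fifteen: f+2=h, i+4=m, f+2=h, t+4=x, e+2=g, e+4=i, n+2=p.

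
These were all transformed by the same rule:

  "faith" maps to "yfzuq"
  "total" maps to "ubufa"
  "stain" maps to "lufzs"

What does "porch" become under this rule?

Each letter's alphabet position (a=0..z=25) is mapped through 9·x+5 mod 26 — an affine cipher.
On porch: p(15)→9·15+5≡10=k; o(14)→9·14+5≡1=b; r(17)→9·17+5≡2=c; c(2)→9·2+5≡23=x; h(7)→9·7+5≡16=q (all mod 26).

kbcxq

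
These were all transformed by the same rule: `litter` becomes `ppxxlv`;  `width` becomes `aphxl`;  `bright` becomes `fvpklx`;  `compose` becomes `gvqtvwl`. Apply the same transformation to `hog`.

The shift depends on letter class: consonant l→p is +4, but vowel i→p is +7. Two shifts are in play — +7 for a/e/i/o/u, +4 for every other letter.
Applying it to hog: h(cons)+4=l, o(vowel)+7=v, g(cons)+4=k.

lvk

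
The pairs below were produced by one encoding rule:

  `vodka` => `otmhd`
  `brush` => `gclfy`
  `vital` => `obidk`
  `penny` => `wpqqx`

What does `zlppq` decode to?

Each letter's alphabet position (a=0..z=25) is mapped through 3·x+3 mod 26 — an affine cipher.
Decoding zlppq: z(25)→9·(25−3)≡16=q; l(11)→9·(11−3)≡20=u; p(15)→9·(15−3)≡4=e; p(15)→9·(15−3)≡4=e; q(16)→9·(16−3)≡13=n (all mod 26).

queen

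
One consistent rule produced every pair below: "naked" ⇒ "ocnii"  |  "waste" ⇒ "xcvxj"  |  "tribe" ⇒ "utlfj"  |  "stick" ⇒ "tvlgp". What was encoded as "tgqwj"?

sense

In naked: n→o is +1, a→c is +2, k→n is +3, e→i is +4 — the shift increases by 1 each position. Each letter shifts forward by (position + 1), i.e. 1, 2, 3, … — the shift grows by one for each successive letter.
Reversing it on tgqwj: t−1=s, g−2=e, q−3=n, w−4=s, j−5=e.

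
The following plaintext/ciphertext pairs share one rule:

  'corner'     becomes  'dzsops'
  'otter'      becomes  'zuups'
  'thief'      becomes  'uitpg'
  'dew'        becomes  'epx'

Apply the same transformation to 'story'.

tuzsz

The shift depends on letter class: consonant c→d is +1, but vowel o→z is +11. The rule splits by letter class: vowels +11, consonants +1.
For story: s(cons)+1=t, t(cons)+1=u, o(vowel)+11=z, r(cons)+1=s, y(cons)+1=z.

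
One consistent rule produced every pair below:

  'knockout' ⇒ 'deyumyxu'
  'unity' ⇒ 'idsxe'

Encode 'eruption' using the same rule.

Two steps: reverse the string, then apply a Caesar shift of +10.
Applying it to eruption: reverse → noitpure; then shift: n+10=x, o+10=y, i+10=s, t+10=d, p+10=z, u+10=e, r+10=b, e+10=o.

xysdzebo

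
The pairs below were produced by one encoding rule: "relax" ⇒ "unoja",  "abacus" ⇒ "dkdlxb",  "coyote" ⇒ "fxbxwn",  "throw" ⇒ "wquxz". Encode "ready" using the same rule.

It's a Vigenère-style cipher with numeric key [3,9]: position i shifts by key[i mod 2].
Applying it to ready: r+3=u, e+9=n, a+3=d, d+9=m, y+3=b.

undmb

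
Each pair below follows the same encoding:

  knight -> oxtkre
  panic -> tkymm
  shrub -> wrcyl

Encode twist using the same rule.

Shifts by position in knight: pos 0: k→o (+4), pos 1: n→x (+10), pos 2: i→t (+11), pos 3: g→k (+4), pos 4: h→r (+10), pos 5: t→e (+11) — repeating every 3. It's a Vigenère-style cipher with numeric key [4,10,11]: position i shifts by key[i mod 3].
On twist: t+4=x, w+10=g, i+11=t, s+4=w, t+10=d.

xgtwd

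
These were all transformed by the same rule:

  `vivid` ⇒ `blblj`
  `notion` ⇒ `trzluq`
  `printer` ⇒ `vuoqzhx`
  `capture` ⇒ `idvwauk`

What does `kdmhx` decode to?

Shifts by position in vivid: pos 0: v→b (+6), pos 1: i→l (+3), pos 2: v→b (+6), pos 3: i→l (+3) — repeating every 2. It's a Vigenère-style cipher with numeric key [6,3]: position i shifts by key[i mod 2].
Reversing it on kdmhx: k−6=e, d−3=a, m−6=g, h−3=e, x−6=r.

eager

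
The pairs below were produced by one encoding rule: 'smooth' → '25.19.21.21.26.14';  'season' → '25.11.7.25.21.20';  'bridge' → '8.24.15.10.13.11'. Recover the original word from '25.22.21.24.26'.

sport

Letters become their 1-based position plus 6 (so a→7, b→8, …).
Undoing it on 25.22.21.24.26: 25→(25−6)÷1=19=s, 22→(22−6)÷1=16=p, 21→(21−6)÷1=15=o, 24→(24−6)÷1=18=r, 26→(26−6)÷1=20=t.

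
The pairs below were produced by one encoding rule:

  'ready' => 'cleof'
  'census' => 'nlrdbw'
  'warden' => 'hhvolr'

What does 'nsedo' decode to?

clash

The shifts repeat in a cycle of length 3: positions 0,1,… shift by +11, +7, +4, then the pattern repeats.
Reversing it on nsedo: n−11=c, s−7=l, e−4=a, d−11=s, o−7=h.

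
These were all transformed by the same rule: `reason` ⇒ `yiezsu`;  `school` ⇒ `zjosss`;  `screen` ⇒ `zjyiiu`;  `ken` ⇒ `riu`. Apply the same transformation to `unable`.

yueisi

The rule splits by letter class: vowels +4, consonants +7.
On unable: u(vowel)+4=y, n(cons)+7=u, a(vowel)+4=e, b(cons)+7=i, l(cons)+7=s, e(vowel)+4=i.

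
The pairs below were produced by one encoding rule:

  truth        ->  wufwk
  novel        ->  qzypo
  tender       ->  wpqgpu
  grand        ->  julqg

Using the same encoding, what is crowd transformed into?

fuzzg

The shift depends on letter class: consonant t→w is +3, but vowel u→f is +11. The rule splits by letter class: vowels +11, consonants +3.
On crowd: c(cons)+3=f, r(cons)+3=u, o(vowel)+11=z, w(cons)+3=z, d(cons)+3=g.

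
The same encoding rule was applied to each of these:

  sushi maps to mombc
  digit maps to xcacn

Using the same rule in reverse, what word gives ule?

ark

This is a Caesar cipher with shift 20.
Reversing it on ule: u−20=a, l−20=r, e−20=k.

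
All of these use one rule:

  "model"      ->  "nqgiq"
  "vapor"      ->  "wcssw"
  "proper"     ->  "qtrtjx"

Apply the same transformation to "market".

In model: m→n is +1, o→q is +2, d→g is +3, e→i is +4 — the shift increases by 1 each position. Letter i (0-indexed) is shifted by i+1, so successive shifts are 1, 2, 3, ….
For market: m+1=n, a+2=c, r+3=u, k+4=o, e+5=j, t+6=z.

ncuojz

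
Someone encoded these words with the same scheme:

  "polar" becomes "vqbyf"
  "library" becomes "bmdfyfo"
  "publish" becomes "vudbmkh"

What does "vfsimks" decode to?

precise

p(15)→v(21) and o(14)→q(16) fit y≡5x+24 (mod 26); the inverse of 5 mod 26 is 21. Treating letters as 0–25, the rule is x ↦ 5x + 24 (mod 26).
Undoing it on vfsimks: v(21)→21·(21−24)≡15=p; f(5)→21·(5−24)≡17=r; s(18)→21·(18−24)≡4=e; i(8)→21·(8−24)≡2=c; m(12)→21·(12−24)≡8=i; k(10)→21·(10−24)≡18=s; s(18)→21·(18−24)≡4=e (all mod 26).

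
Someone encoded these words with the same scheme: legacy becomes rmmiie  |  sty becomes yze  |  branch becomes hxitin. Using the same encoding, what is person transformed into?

The shift depends on letter class: consonant l→r is +6, but vowel e→m is +8. Two shifts are in play — +8 for a/e/i/o/u, +6 for every other letter.
Applying it to person: p(cons)+6=v, e(vowel)+8=m, r(cons)+6=x, s(cons)+6=y, o(vowel)+8=w, n(cons)+6=t.

vmxywt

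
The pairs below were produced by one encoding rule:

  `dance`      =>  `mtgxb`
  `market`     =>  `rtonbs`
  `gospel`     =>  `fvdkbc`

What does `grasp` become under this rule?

d(3)→m(12) and a(0)→t(19) fit y≡15x+19 (mod 26); the inverse of 15 mod 26 is 7. Treating letters as 0–25, the rule is x ↦ 15x + 19 (mod 26).
Applying it to grasp: g(6)→15·6+19≡5=f; r(17)→15·17+19≡14=o; a(0)→15·0+19≡19=t; s(18)→15·18+19≡3=d; p(15)→15·15+19≡10=k (all mod 26).

fotdk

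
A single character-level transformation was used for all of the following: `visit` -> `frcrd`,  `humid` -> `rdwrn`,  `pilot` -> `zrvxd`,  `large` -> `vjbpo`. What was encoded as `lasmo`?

Shifts by position in visit: pos 0: v→f (+10), pos 1: i→r (+9), pos 2: s→c (+10), pos 3: i→r (+9) — repeating every 2. The shifts repeat in a cycle of length 2: positions 0,1,… shift by +10, +9, then the pattern repeats.
Reversing it on lasmo: l−10=b, a−9=r, s−10=i, m−9=d, o−10=e.

bride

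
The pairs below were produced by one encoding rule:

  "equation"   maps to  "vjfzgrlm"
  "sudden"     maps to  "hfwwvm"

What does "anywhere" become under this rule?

zmbdsviv

Each letter is replaced by its mirror in the alphabet: a↔z, b↔y, c↔x, and so on (the Atbash cipher).
Applying it to anywhere: a↔z, n↔m, y↔b, w↔d, h↔s, e↔v, r↔i, e↔v.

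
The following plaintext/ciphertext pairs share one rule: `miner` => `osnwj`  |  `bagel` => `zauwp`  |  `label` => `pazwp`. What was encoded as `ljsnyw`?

prince

m(12)→o(14) and i(8)→s(18) fit y≡25x+0 (mod 26); the inverse of 25 mod 26 is 25. This is an affine cipher: with a=0,…,z=25, each position x becomes (25x+0) mod 26.
Reversing it on ljsnyw: l(11)→25·(11−0)≡15=p; j(9)→25·(9−0)≡17=r; s(18)→25·(18−0)≡8=i; n(13)→25·(13−0)≡13=n; y(24)→25·(24−0)≡2=c; w(22)→25·(22−0)≡4=e (all mod 26).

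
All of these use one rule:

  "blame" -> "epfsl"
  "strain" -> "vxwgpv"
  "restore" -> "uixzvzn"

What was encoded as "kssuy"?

In blame: b→e is +3, l→p is +4, a→f is +5, m→s is +6 — the shift increases by 1 each position. Letter i (0-indexed) is shifted by i+3, so successive shifts are 3, 4, 5, ….
Undoing it on kssuy: k−3=h, s−4=o, s−5=n, u−6=o, y−7=r.

honor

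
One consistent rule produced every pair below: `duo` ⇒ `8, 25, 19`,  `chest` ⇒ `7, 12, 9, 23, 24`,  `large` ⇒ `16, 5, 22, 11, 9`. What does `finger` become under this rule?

10, 13, 18, 11, 9, 22

Letters become their 1-based position plus 4 (so a→5, b→6, …).
Applying it to finger: f=6→10, i=9→13, n=14→18, g=7→11, e=5→9, r=18→22.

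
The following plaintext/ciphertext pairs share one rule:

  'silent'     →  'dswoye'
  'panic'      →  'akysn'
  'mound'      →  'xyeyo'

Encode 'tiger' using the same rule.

esroc

Vowels shift forward by 10 and consonants shift forward by 11.
For tiger: t(cons)+11=e, i(vowel)+10=s, g(cons)+11=r, e(vowel)+10=o, r(cons)+11=c.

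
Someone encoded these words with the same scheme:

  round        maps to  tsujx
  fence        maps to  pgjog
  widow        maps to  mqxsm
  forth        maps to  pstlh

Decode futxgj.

burden

This is an affine cipher: with a=0,…,z=25, each position x becomes (9x+22) mod 26.
Decoding futxgj: f(5)→3·(5−22)≡1=b; u(20)→3·(20−22)≡20=u; t(19)→3·(19−22)≡17=r; x(23)→3·(23−22)≡3=d; g(6)→3·(6−22)≡4=e; j(9)→3·(9−22)≡13=n (all mod 26).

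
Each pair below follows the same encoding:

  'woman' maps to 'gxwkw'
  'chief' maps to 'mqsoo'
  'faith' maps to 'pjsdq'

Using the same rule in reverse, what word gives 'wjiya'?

mayor

The shifts repeat in a cycle of length 3: positions 0,1,… shift by +10, +9, +10, then the pattern repeats.
Undoing it on wjiya: w−10=m, j−9=a, i−10=y, y−10=o, a−9=r.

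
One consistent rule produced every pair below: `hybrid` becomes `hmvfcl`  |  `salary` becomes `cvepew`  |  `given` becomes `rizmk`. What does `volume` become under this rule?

iqypsz

The output letters match the input read backwards, each shifted +4: hybrid reversed is dirbyh. Read the word backwards and shift each letter +4.
On volume: reverse → emulov; then shift: e+4=i, m+4=q, u+4=y, l+4=p, o+4=s, v+4=z.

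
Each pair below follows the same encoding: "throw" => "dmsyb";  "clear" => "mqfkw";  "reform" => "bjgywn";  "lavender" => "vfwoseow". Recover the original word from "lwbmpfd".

bracket

A repeating key of period 3 is used — shifts +10, +5, +1 over and over.
Reversing it on lwbmpfd: l−10=b, w−5=r, b−1=a, m−10=c, p−5=k, f−1=e, d−10=t.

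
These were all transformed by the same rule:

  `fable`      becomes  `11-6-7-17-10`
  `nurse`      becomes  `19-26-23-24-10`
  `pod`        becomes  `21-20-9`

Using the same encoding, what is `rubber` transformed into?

f is letter #6 and maps to 11: an offset of 5. Letters become their 1-based position plus 5 (so a→6, b→7, …).
On rubber: r=18→23, u=21→26, b=2→7, b=2→7, e=5→10, r=18→23.

23-26-7-7-10-23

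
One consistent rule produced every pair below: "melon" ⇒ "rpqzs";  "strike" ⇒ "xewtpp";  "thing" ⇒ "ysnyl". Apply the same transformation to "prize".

It's a Vigenère-style cipher with numeric key [5,11]: position i shifts by key[i mod 2].
On prize: p+5=u, r+11=c, i+5=n, z+11=k, e+5=j.

ucnkj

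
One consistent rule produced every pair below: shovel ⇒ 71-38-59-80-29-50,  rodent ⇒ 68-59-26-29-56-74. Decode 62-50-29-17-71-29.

please

s(#19)→71 and h(#8)→38: differences scale by 3, so n = 3·pos + 14. The formula is n = 3×(alphabet index, a=1) + 14.
Decoding 62-50-29-17-71-29: 62→(62−14)÷3=16=p, 50→(50−14)÷3=12=l, 29→(29−14)÷3=5=e, 17→(17−14)÷3=1=a, 71→(71−14)÷3=19=s, 29→(29−14)÷3=5=e.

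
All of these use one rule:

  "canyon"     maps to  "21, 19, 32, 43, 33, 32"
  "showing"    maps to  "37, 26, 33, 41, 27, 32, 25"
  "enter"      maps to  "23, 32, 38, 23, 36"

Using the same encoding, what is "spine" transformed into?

37, 34, 27, 32, 23

c is letter #3 and maps to 21: an offset of 18. Letters become their 1-based position plus 18 (so a→19, b→20, …).
For spine: s=19→37, p=16→34, i=9→27, n=14→32, e=5→23.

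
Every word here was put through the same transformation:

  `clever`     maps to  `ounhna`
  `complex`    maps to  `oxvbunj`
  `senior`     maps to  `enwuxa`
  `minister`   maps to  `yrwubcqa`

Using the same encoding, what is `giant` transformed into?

Shifts by position in clever: pos 0: c→o (+12), pos 1: l→u (+9), pos 2: e→n (+9), pos 3: v→h (+12), pos 4: e→n (+9), pos 5: r→a (+9) — repeating every 3. It's a Vigenère-style cipher with numeric key [12,9,9]: position i shifts by key[i mod 3].
On giant: g+12=s, i+9=r, a+9=j, n+12=z, t+9=c.

srjzc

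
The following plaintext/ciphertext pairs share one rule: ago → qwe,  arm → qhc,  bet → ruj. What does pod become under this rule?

Each letter is shifted forward by 16 in the alphabet (a Caesar shift of +16).
On pod: p+16=f, o+16=e, d+16=t.

fet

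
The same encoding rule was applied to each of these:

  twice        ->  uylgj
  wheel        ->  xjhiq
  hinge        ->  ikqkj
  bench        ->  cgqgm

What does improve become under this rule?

josvtbl

In twice: t→u is +1, w→y is +2, i→l is +3, c→g is +4 — the shift increases by 1 each position. The shift increases by 1 at each position, starting from +1: 1, 2, 3, ….
For improve: i+1=j, m+2=o, p+3=s, r+4=v, o+5=t, v+6=b, e+7=l.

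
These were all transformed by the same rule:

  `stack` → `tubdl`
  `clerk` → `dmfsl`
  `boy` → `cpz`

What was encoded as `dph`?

cog

This is a Caesar cipher with shift 1.
Decoding dph: d−1=c, p−1=o, h−1=g.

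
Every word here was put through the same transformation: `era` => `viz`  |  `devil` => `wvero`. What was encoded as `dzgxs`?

Letters are reflected about the middle of the alphabet (position → 25−position): Atbash.
Reversing it on dzgxs: d↔w, z↔a, g↔t, x↔c, s↔h.

watch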